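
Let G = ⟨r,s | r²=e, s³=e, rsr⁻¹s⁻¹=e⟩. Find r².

Compute successive powers of r, reducing at each step:
  r²: r · r = e

Answer: e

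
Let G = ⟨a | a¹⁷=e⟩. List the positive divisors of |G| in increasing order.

|G| = 17 = 17. By Lagrange's theorem the order of any subgroup divides 17; the divisors of 17 are 1, 17.

Answer: 1, 17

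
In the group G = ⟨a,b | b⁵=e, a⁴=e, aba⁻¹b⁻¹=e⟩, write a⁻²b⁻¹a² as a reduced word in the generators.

Multiply left to right, reducing at each step:
  (a²) · b⁻¹ = a²b⁴
  (a²b⁴) · a² = b⁴

Answer: b⁴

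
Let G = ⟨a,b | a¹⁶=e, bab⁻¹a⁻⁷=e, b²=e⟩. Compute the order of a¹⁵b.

Compute successive powers until reaching e:
  (a¹⁵b)¹ = a¹⁵b, (a¹⁵b)² = a⁸, (a¹⁵b)³ = a⁷b, (a¹⁵b)⁴ = e.
The smallest positive k with (a¹⁵b)ᵏ = e is 4.

Answer: 4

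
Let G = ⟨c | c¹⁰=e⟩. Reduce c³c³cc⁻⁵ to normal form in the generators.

Multiply left to right, reducing at each step:
  (c³) · c³ = c⁶
  (c⁶) · c = c⁷
  (c⁷) · c⁻⁵ = c²

Answer: c²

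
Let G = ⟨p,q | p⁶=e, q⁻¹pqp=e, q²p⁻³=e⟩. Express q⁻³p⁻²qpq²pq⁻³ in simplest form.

Multiply left to right, reducing at each step:
  q · p⁻² = p²q
  (p²q) · q = p⁵
  (p⁵) · p = e
  e · q² = p³
  (p³) · p = p⁴
  (p⁴) · q⁻³ = pq⁻¹

Answer: pq⁻¹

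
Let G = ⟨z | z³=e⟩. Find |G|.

G is generated by a single element, so G is cyclic. The relator gives z³ = e and no smaller power is forced to be e, so the 3 powers {e, z, z²} are distinct. Hence |G| = 3.

Answer: 3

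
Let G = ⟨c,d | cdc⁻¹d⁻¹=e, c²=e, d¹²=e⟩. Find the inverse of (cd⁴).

The order of (cd⁴) is 6 (smallest k with (cd⁴)ᵏ = e), so (cd⁴)⁻¹ = (cd⁴)⁵ = cd⁸.
Check: (cd⁴) · (cd⁸) → (cd⁴) · c = d⁴;   (d⁴) · d⁸ = e, giving e as required.

Answer: cd⁸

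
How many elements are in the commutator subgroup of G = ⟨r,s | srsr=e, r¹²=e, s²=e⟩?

G' = [G, G] is generated by all commutators. The generator-pair commutators are: [r, s] = r².
The subgroup they normally generate is {e, r², r⁴, r⁶, r⁸, r¹⁰}, of order 6.
Check: |G/G'| = 24/6 = 4 is the order of the abelianisation.

Answer: 6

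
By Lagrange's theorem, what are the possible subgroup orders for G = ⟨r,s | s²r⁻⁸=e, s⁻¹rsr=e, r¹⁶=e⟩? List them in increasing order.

|G| = 32 = 2⁵. By Lagrange's theorem the order of any subgroup divides 32; the divisors of 32 are 1, 2, 4, 8, 16, 32.

Answer: 1, 2, 4, 8, 16, 32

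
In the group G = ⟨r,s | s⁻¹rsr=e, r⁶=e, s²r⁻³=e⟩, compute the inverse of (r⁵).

The order of (r⁵) is 6 (smallest k with (r⁵)ᵏ = e), so (r⁵)⁻¹ = (r⁵)⁵ = r.
Check: (r⁵) · r → (r⁵) · r = e, giving e as required.

Answer: r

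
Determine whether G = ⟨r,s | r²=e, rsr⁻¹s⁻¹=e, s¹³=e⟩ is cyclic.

|G| = 26. The element rs has order 26 (its powers give 26 distinct elements), so ⟨rs⟩ = G and G is cyclic.

Answer: Yes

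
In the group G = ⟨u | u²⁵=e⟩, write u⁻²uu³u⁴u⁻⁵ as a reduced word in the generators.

Multiply left to right, reducing at each step:
  (u²³) · u = u²⁴
  (u²⁴) · u³ = u²
  (u²) · u⁴ = u⁶
  (u⁶) · u⁻⁵ = u

Answer: u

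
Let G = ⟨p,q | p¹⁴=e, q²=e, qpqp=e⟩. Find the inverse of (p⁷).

The order of (p⁷) is 2 (smallest k with (p⁷)ᵏ = e), so (p⁷)⁻¹ = (p⁷)¹ = p⁷.
Check: (p⁷) · (p⁷) → (p⁷) · p⁷ = e, giving e as required.

Answer: p⁷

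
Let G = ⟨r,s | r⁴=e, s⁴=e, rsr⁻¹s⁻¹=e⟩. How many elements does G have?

Enumerate words in the generators, reducing via the relations: the distinct elements are
  {e, r, s, rs, r², r³, s², s³, rs², rs³, r²s, r³s, r²s², r²s³, r³s², r³s³}.
No further products give new elements, so |G| = 16.

Answer: 16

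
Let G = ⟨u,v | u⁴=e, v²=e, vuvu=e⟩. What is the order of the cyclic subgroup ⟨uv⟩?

|⟨uv⟩| equals the order of uv. Compute successive powers until reaching e:
  (uv)¹ = uv, (uv)² = e.
The smallest positive k with (uv)ᵏ = e is 2, so |⟨uv⟩| = 2.

Answer: 2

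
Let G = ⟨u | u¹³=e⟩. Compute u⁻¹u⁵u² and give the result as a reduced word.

Multiply left to right, reducing at each step:
  (u¹²) · u⁵ = u⁴
  (u⁴) · u² = u⁶

Answer: u⁶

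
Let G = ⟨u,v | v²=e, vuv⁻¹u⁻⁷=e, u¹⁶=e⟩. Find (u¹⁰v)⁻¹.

The order of (u¹⁰v) is 2 (smallest k with (u¹⁰v)ᵏ = e), so (u¹⁰v)⁻¹ = (u¹⁰v)¹ = u¹⁰v.
Check: (u¹⁰v) · (u¹⁰v) → (u¹⁰v) · u¹⁰ = v;   v · v = e, giving e as required.

Answer: u¹⁰v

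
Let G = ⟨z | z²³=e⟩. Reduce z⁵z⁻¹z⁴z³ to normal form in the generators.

Multiply left to right, reducing at each step:
  (z⁵) · z⁻¹ = z⁴
  (z⁴) · z⁴ = z⁸
  (z⁸) · z³ = z¹¹

Answer: z¹¹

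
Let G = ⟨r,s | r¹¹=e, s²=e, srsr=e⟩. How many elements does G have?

Enumerate words in the generators, reducing via the relations: the distinct elements are
  {e, r, s, rs, r², r³, r⁴, r⁵, r⁶, r⁷, r⁸, r⁹, r²s, r³s, r¹⁰, r⁴s, r⁵s, r⁶s, r⁷s, r⁸s, r⁹s, r¹⁰s}.
No further products give new elements, so |G| = 22.

Answer: 22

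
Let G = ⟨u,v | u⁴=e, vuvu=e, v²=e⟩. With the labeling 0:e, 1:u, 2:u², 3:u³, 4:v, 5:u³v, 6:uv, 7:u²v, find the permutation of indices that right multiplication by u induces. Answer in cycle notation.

(0 1 2 3)(4 5 7 6)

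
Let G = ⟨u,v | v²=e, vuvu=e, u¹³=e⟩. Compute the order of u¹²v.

Compute successive powers until reaching e:
  (u¹²v)¹ = u¹²v, (u¹²v)² = e.
The smallest positive k with (u¹²v)ᵏ = e is 2.

Answer: 2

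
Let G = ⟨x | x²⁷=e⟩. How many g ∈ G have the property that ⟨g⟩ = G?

G is cyclic of order 27. An element generates G iff its order is 27, and a cyclic group of order 27 has exactly φ(27) = 18 such elements.

Answer: 18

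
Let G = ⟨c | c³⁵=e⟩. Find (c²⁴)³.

Compute successive powers of (c²⁴), reducing at each step:
  (c²⁴)²: (c²⁴) · c²⁴ = c¹³
  (c²⁴)³: (c¹³) · c²⁴ = c²

Answer: c²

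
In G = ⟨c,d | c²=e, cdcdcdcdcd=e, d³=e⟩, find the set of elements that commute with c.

⟨c⟩ ⊆ C_G(c) since powers of c commute with c; so |C_G(c)| ≥ |⟨c⟩| = 2.
By orbit–stabilizer, |C_G(c)| = |G| / |conj. class of c| = 60 / 15 = 4.
The 4 elements commuting with c are {e, c, cdcd²cdcd²cd, dcd²cdcd²cd}.

Answer: {e, c, cdcd²cdcd²cd, dcd²cdcd²cd}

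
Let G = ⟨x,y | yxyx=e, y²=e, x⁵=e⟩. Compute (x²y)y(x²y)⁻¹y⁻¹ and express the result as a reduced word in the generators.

[(x²y), y] = (x²y)·y·(x²y)⁻¹·y⁻¹.
  (x²y) · y = x²
  (x²) · (x²y) = x⁴y
  (x⁴y) · y = x⁴

Answer: x⁴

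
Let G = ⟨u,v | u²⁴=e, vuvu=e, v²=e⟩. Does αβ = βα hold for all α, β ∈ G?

u·v = uv but v·u = u²³v, so u·v ≠ v·u and G is not abelian.

Answer: No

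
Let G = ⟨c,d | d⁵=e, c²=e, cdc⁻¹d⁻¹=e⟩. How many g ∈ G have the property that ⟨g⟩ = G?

G is cyclic of order 10. An element generates G iff its order is 10, and a cyclic group of order 10 has exactly φ(10) = 4 such elements.

Answer: 4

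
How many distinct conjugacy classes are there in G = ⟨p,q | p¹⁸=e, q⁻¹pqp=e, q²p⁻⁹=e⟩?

The conjugacy classes (representative and size) are:
  [e] (size 1), [p¹⁷] (size 2), [p¹⁶] (size 2), [p³] (size 2), [p¹⁴] (size 2), [p¹³] (size 2), [p¹²] (size 2), [p¹¹] (size 2), [p¹⁰] (size 2), [p⁹] (size 1), [p⁸q] (size 9), [pq] (size 9).
Class equation: 1 + 2 + 2 + 2 + 2 + 2 + 2 + 2 + 2 + 1 + 9 + 9 = 36 = |G|. So G has 12 conjugacy classes.

Answer: 12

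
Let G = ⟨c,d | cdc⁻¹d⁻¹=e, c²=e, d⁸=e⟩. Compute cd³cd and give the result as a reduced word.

Multiply left to right, reducing at each step:
  c · d³ = cd³
  (cd³) · c = d³
  (d³) · d = d⁴

Answer: d⁴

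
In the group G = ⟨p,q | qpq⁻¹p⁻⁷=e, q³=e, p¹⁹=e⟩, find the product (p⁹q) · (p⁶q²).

Compute (p⁹q) · (p⁶q²) by multiplying left to right and reducing via the relations at each step:
  (p⁹q) · p⁶ = p¹³q
  (p¹³q) · q² = p¹³

Answer: p¹³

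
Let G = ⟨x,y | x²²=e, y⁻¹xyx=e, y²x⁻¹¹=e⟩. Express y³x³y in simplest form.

Multiply left to right, reducing at each step:
  (y⁻¹) · x³ = x⁸y
  (x⁸y) · y = x¹⁹

Answer: x¹⁹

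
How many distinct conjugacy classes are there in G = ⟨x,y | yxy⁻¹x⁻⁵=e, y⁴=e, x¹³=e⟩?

The conjugacy classes (representative and size) are:
  [e] (size 1), [x] (size 4), [x²] (size 4), [x⁹] (size 4), [x¹²y] (size 13), [x⁴y²] (size 13), [x¹²y³] (size 13).
Class equation: 1 + 4 + 4 + 4 + 13 + 13 + 13 = 52 = |G|. So G has 7 conjugacy classes.

Answer: 7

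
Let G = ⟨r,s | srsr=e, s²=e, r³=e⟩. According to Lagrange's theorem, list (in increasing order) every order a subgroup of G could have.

|G| = 6 = 2 · 3. By Lagrange's theorem the order of any subgroup divides 6; the divisors of 6 are 1, 2, 3, 6.

Answer: 1, 2, 3, 6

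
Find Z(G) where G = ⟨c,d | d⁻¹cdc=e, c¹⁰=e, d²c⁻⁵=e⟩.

An element z ∈ Z(G) iff z commutes with every generator.
For example c⁵ is central: (c⁵)·c = c⁶ = c·(c⁵); (c⁵)·d = d⁻¹ = d·(c⁵).
Whereas c ∉ Z(G) since c·d = cd ≠ c⁴d⁻¹ = d·c.
Checking each of the 20 elements this way gives Z(G) = {e, c⁵}, of order 2.

Answer: {e, c⁵}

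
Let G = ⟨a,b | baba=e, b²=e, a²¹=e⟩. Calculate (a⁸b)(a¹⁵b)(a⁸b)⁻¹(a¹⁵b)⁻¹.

[(a⁸b), (a¹⁵b)] = (a⁸b)·(a¹⁵b)·(a⁸b)⁻¹·(a¹⁵b)⁻¹.
  (a⁸b) · (a¹⁵b) = a¹⁴
  (a¹⁴) · (a⁸b) = ab
  (ab) · (a¹⁵b) = a⁷

Answer: a⁷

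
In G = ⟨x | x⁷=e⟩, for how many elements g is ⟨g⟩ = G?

G is cyclic of order 7. An element generates G iff its order is 7, and a cyclic group of order 7 has exactly φ(7) = 6 such elements.

Answer: 6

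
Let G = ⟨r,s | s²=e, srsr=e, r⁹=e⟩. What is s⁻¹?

The order of s is 2 (smallest k with sᵏ = e), so s⁻¹ = s¹ = s.
Check: s · s → s · s = e, giving e as required.

Answer: s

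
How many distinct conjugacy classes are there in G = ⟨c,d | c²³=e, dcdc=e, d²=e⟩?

The conjugacy classes (representative and size) are:
  [e] (size 1), [c] (size 2), [c²¹] (size 2), [c²⁰] (size 2), [c⁴] (size 2), [c¹⁸] (size 2), [c⁶] (size 2), [c¹⁶] (size 2), [c⁸] (size 2), [c⁹] (size 2), [c¹⁰] (size 2), [c¹²] (size 2), [c¹⁸d] (size 23).
Class equation: 1 + 2 + 2 + 2 + 2 + 2 + 2 + 2 + 2 + 2 + 2 + 2 + 23 = 46 = |G|. So G has 13 conjugacy classes.

Answer: 13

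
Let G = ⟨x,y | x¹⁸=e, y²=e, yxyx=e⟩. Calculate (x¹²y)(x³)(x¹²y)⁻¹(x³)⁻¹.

[(x¹²y), (x³)] = (x¹²y)·(x³)·(x¹²y)⁻¹·(x³)⁻¹.
  (x¹²y) · (x³) = x⁹y
  (x⁹y) · (x¹²y) = x¹⁵
  (x¹⁵) · (x¹⁵) = x¹²

Answer: x¹²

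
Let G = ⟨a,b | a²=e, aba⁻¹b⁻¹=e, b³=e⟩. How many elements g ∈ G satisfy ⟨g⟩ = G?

G is cyclic of order 6. An element generates G iff its order is 6, and a cyclic group of order 6 has exactly φ(6) = 2 such elements.

Answer: 2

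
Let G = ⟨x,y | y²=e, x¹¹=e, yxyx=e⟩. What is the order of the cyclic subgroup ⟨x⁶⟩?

|⟨x⁶⟩| equals the order of x⁶. Compute successive powers until reaching e:
  (x⁶)¹ = x⁶, (x⁶)² = x, (x⁶)³ = x⁷, (x⁶)⁴ = x², (x⁶)⁵ = x⁸, (x⁶)⁶ = x³, (x⁶)⁷ = x⁹, (x⁶)⁸ = x⁴, (x⁶)⁹ = x¹⁰, (x⁶)¹⁰ = x⁵, (x⁶)¹¹ = e.
The smallest positive k with (x⁶)ᵏ = e is 11, so |⟨x⁶⟩| = 11.

Answer: 11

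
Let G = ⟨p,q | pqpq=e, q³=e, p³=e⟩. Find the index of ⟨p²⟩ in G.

First find ord(p²) by computing successive powers:
  (p²)¹ = p², (p²)² = p, (p²)³ = e.
So |⟨p²⟩| = ord(p²) = 3. With |G| = 12, by Lagrange [G : ⟨p²⟩] = 12/3 = 4.

Answer: 4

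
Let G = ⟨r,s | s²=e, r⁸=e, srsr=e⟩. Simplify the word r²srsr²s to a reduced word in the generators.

Multiply left to right, reducing at each step:
  (r²) · s = r²s
  (r²s) · r = rs
  (rs) · s = r
  r · r² = r³
  (r³) · s = r³s

Answer: r³s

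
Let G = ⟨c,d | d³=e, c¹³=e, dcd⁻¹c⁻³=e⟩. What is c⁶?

Compute successive powers of c, reducing at each step:
  c²: c · c = c²
  c³: (c²) · c = c³
  c⁴: (c³) · c = c⁴
  c⁵: (c⁴) · c = c⁵
  c⁶: (c⁵) · c = c⁶

Answer: c⁶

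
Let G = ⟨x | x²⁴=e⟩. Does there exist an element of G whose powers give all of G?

|G| = 24. The element x has order 24 (its powers give 24 distinct elements), so ⟨x⟩ = G and G is cyclic.

Answer: Yes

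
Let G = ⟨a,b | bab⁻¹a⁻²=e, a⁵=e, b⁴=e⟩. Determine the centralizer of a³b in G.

⟨a³b⟩ ⊆ C_G(a³b) since powers of a³b commute with a³b; so |C_G(a³b)| ≥ |⟨a³b⟩| = 4.
By orbit–stabilizer, |C_G(a³b)| = |G| / |conj. class of a³b| = 20 / 5 = 4.
The 4 elements commuting with a³b are {e, ab³, a³b, a⁴b²}.

Answer: {e, ab³, a³b, a⁴b²}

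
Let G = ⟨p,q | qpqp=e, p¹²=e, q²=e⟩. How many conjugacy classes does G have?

The conjugacy classes (representative and size) are:
  [e] (size 1), [p¹¹] (size 2), [p²] (size 2), [p⁹] (size 2), [p⁴] (size 2), [p⁵] (size 2), [p⁶] (size 1), [q] (size 6), [pq] (size 6).
Class equation: 1 + 2 + 2 + 2 + 2 + 2 + 1 + 6 + 6 = 24 = |G|. So G has 9 conjugacy classes.

Answer: 9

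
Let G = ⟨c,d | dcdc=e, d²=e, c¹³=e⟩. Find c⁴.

Compute successive powers of c, reducing at each step:
  c²: c · c = c²
  c³: (c²) · c = c³
  c⁴: (c³) · c = c⁴

Answer: c⁴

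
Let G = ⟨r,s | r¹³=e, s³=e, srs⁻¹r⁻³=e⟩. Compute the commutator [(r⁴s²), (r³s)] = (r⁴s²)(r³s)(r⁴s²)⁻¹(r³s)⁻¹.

[(r⁴s²), (r³s)] = (r⁴s²)·(r³s)·(r⁴s²)⁻¹·(r³s)⁻¹.
  (r⁴s²) · (r³s) = r⁵
  (r⁵) · (rs) = r⁶s
  (r⁶s) · (r¹²s²) = r³

Answer: r³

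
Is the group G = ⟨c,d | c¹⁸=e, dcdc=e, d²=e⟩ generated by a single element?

Every cyclic group is abelian. But c·d = cd while d·c = c¹⁷d, so c·d ≠ d·c and G is not abelian. Hence G is not cyclic.

Answer: No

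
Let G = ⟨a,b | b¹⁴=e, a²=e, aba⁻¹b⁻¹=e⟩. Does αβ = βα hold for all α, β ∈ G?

Each pair of generators commutes: a·b = ab = b·a. Since the generators pairwise commute, every element of G commutes with every other, so G is abelian.

Answer: Yes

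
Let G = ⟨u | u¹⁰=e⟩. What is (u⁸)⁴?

Compute successive powers of (u⁸), reducing at each step:
  (u⁸)²: (u⁸) · u⁸ = u⁶
  (u⁸)³: (u⁶) · u⁸ = u⁴
  (u⁸)⁴: (u⁴) · u⁸ = u²

Answer: u²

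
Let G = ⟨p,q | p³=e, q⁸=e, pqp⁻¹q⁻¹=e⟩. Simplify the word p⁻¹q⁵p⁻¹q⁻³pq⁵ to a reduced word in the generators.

Multiply left to right, reducing at each step:
  (p²) · q⁵ = p²q⁵
  (p²q⁵) · p⁻¹ = pq⁵
  (pq⁵) · q⁻³ = pq²
  (pq²) · p = p²q²
  (p²q²) · q⁵ = p²q⁷

Answer: p²q⁷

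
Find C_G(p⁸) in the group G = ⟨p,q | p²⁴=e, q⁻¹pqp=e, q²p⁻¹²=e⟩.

⟨p⁸⟩ ⊆ C_G(p⁸) since powers of p⁸ commute with p⁸; so |C_G(p⁸)| ≥ |⟨p⁸⟩| = 3.
By orbit–stabilizer, |C_G(p⁸)| = |G| / |conj. class of p⁸| = 48 / 2 = 24.
The 24 elements commuting with p⁸ are {e, p, p², p³, p⁴, p⁵, p⁶, p⁷, p⁸, p⁹, p¹⁰, p¹¹, p¹², p¹³, p¹⁴, p¹⁵, p¹⁶, p¹⁷, p¹⁸, p¹⁹, p²⁰, p²¹, p²², p²³}.

Answer: {e, p, p², p³, p⁴, p⁵, p⁶, p⁷, p⁸, p⁹, p¹⁰, p¹¹, p¹², p¹³, p¹⁴, p¹⁵, p¹⁶, p¹⁷, p¹⁸, p¹⁹, p²⁰, p²¹, p²², p²³}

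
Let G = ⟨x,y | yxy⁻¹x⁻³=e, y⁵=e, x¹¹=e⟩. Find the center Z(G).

An element z ∈ Z(G) iff z commutes with every generator.
For example e is central: e·x = x = x·e; e·y = y = y·e.
Whereas x ∉ Z(G) since x·y = xy ≠ x³y = y·x.
Checking each of the 55 elements this way gives Z(G) = {e}, of order 1.

Answer: {e}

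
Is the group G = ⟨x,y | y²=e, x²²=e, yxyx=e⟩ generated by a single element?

Every cyclic group is abelian. But x·y = xy while y·x = x²¹y, so x·y ≠ y·x and G is not abelian. Hence G is not cyclic.

Answer: No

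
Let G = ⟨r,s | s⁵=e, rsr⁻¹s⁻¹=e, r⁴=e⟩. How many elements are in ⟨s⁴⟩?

|⟨s⁴⟩| equals the order of s⁴. Compute successive powers until reaching e:
  (s⁴)¹ = s⁴, (s⁴)² = s³, (s⁴)³ = s², (s⁴)⁴ = s, (s⁴)⁵ = e.
The smallest positive k with (s⁴)ᵏ = e is 5, so |⟨s⁴⟩| = 5.

Answer: 5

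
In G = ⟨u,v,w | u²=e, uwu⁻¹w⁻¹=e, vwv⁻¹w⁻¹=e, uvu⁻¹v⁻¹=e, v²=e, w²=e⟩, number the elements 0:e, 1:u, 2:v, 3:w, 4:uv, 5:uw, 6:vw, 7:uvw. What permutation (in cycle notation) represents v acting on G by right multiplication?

(0 2)(1 4)(3 6)(5 7)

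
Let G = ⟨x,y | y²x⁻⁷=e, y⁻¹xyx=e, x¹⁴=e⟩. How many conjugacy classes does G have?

The conjugacy classes (representative and size) are:
  [e] (size 1), [x¹³] (size 2), [x¹²] (size 2), [x¹¹] (size 2), [x⁴] (size 2), [x⁵] (size 2), [x⁸] (size 2), [x⁷] (size 1), [x⁵y⁻¹] (size 7), [x⁵y] (size 7).
Class equation: 1 + 2 + 2 + 2 + 2 + 2 + 2 + 1 + 7 + 7 = 28 = |G|. So G has 10 conjugacy classes.

Answer: 10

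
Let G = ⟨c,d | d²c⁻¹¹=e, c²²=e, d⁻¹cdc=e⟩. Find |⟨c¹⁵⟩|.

|⟨c¹⁵⟩| equals the order of c¹⁵. Compute successive powers until reaching e:
  (c¹⁵)¹ = c¹⁵, (c¹⁵)² = c⁸, (c¹⁵)³ = c, (c¹⁵)⁴ = c¹⁶, (c¹⁵)⁵ = c⁹, (c¹⁵)⁶ = c², (c¹⁵)⁷ = c¹⁷, (c¹⁵)⁸ = c¹⁰, (c¹⁵)⁹ = c³, (c¹⁵)¹⁰ = c¹⁸, (c¹⁵)¹¹ = c¹¹, (c¹⁵)¹² = c⁴, (c¹⁵)¹³ = c¹⁹, (c¹⁵)¹⁴ = c¹², (c¹⁵)¹⁵ = c⁵, (c¹⁵)¹⁶ = c²⁰, (c¹⁵)¹⁷ = c¹³, (c¹⁵)¹⁸ = c⁶, (c¹⁵)¹⁹ = c²¹, (c¹⁵)²⁰ = c¹⁴, (c¹⁵)²¹ = c⁷, (c¹⁵)²² = e.
The smallest positive k with (c¹⁵)ᵏ = e is 22, so |⟨c¹⁵⟩| = 22.

Answer: 22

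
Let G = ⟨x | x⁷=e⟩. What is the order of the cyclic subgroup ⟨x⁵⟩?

|⟨x⁵⟩| equals the order of x⁵. Compute successive powers until reaching e:
  (x⁵)¹ = x⁵, (x⁵)² = x³, (x⁵)³ = x, (x⁵)⁴ = x⁶, (x⁵)⁵ = x⁴, (x⁵)⁶ = x², (x⁵)⁷ = e.
The smallest positive k with (x⁵)ᵏ = e is 7, so |⟨x⁵⟩| = 7.

Answer: 7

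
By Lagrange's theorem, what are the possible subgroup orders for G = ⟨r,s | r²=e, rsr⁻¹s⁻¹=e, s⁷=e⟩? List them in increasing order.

|G| = 14 = 2 · 7. By Lagrange's theorem the order of any subgroup divides 14; the divisors of 14 are 1, 2, 7, 14.

Answer: 1, 2, 7, 14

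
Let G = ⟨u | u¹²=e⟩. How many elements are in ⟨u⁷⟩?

|⟨u⁷⟩| equals the order of u⁷. Compute successive powers until reaching e:
  (u⁷)¹ = u⁷, (u⁷)² = u², (u⁷)³ = u⁹, (u⁷)⁴ = u⁴, (u⁷)⁵ = u¹¹, (u⁷)⁶ = u⁶, (u⁷)⁷ = u, (u⁷)⁸ = u⁸, (u⁷)⁹ = u³, (u⁷)¹⁰ = u¹⁰, (u⁷)¹¹ = u⁵, (u⁷)¹² = e.
The smallest positive k with (u⁷)ᵏ = e is 12, so |⟨u⁷⟩| = 12.

Answer: 12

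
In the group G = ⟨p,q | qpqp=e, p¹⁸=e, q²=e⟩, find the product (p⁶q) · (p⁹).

Compute (p⁶q) · (p⁹) by multiplying left to right and reducing via the relations at each step:
  (p⁶q) · p⁹ = p¹⁵q

Answer: p¹⁵q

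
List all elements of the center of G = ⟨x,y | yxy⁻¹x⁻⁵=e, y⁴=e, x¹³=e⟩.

An element z ∈ Z(G) iff z commutes with every generator.
For example e is central: e·x = x = x·e; e·y = y = y·e.
Whereas x ∉ Z(G) since x·y = xy ≠ x⁵y = y·x.
Checking each of the 52 elements this way gives Z(G) = {e}, of order 1.

Answer: {e}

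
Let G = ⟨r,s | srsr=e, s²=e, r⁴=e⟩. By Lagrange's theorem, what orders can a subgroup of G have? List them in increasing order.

|G| = 8 = 2³. By Lagrange's theorem the order of any subgroup divides 8; the divisors of 8 are 1, 2, 4, 8.

Answer: 1, 2, 4, 8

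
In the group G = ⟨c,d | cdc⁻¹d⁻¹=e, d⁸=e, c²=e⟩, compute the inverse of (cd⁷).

The order of (cd⁷) is 8 (smallest k with (cd⁷)ᵏ = e), so (cd⁷)⁻¹ = (cd⁷)⁷ = cd.
Check: (cd⁷) · (cd) → (cd⁷) · c = d⁷;   (d⁷) · d = e, giving e as required.

Answer: cd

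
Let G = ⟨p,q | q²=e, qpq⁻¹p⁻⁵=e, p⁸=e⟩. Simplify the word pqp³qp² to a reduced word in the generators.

Multiply left to right, reducing at each step:
  p · q = pq
  (pq) · p³ = q
  q · q = e
  e · p² = p²

Answer: p²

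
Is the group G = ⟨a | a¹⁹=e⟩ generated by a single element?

|G| = 19. The element a has order 19 (its powers give 19 distinct elements), so ⟨a⟩ = G and G is cyclic.

Answer: Yes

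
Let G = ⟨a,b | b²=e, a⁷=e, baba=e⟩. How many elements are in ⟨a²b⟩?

|⟨a²b⟩| equals the order of a²b. Compute successive powers until reaching e:
  (a²b)¹ = a²b, (a²b)² = e.
The smallest positive k with (a²b)ᵏ = e is 2, so |⟨a²b⟩| = 2.

Answer: 2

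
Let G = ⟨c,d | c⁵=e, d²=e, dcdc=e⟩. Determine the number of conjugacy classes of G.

The conjugacy classes (representative and size) are:
  [e] (size 1), [c] (size 2), [c²] (size 2), [d] (size 5).
Class equation: 1 + 2 + 2 + 5 = 10 = |G|. So G has 4 conjugacy classes.

Answer: 4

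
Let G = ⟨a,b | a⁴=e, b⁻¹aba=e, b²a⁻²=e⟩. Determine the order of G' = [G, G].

G' = [G, G] is generated by all commutators. The generator-pair commutators are: [a, b] = a².
The subgroup they normally generate is {e, a²}, of order 2.
Check: |G/G'| = 8/2 = 4 is the order of the abelianisation.

Answer: 2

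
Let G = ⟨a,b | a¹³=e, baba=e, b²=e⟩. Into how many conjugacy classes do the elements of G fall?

The conjugacy classes (representative and size) are:
  [e] (size 1), [a¹²] (size 2), [a¹¹] (size 2), [a³] (size 2), [a⁴] (size 2), [a⁸] (size 2), [a⁶] (size 2), [b] (size 13).
Class equation: 1 + 2 + 2 + 2 + 2 + 2 + 2 + 13 = 26 = |G|. So G has 8 conjugacy classes.

Answer: 8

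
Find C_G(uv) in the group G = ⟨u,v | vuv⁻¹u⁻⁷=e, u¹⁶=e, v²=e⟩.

⟨uv⟩ ⊆ C_G(uv) since powers of uv commute with uv; so |C_G(uv)| ≥ |⟨uv⟩| = 4.
By orbit–stabilizer, |C_G(uv)| = |G| / |conj. class of uv| = 32 / 8 = 4.
The 4 elements commuting with uv are {e, u⁸, uv, u⁹v}.

Answer: {e, u⁸, uv, u⁹v}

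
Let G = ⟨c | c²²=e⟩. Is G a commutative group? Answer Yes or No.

G has a single generator, so G is cyclic and hence abelian.

Answer: Yes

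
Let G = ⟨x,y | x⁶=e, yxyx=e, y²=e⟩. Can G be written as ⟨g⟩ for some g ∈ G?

Every cyclic group is abelian. But x·y = xy while y·x = x⁵y, so x·y ≠ y·x and G is not abelian. Hence G is not cyclic.

Answer: No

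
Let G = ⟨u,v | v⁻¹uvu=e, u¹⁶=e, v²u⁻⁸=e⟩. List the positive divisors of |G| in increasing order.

|G| = 32 = 2⁵. By Lagrange's theorem the order of any subgroup divides 32; the divisors of 32 are 1, 2, 4, 8, 16, 32.

Answer: 1, 2, 4, 8, 16, 32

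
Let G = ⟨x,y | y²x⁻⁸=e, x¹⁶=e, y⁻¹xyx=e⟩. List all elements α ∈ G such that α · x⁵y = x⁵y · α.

⟨x⁵y⟩ ⊆ C_G(x⁵y) since powers of x⁵y commute with x⁵y; so |C_G(x⁵y)| ≥ |⟨x⁵y⟩| = 4.
By orbit–stabilizer, |C_G(x⁵y)| = |G| / |conj. class of x⁵y| = 32 / 8 = 4.
The 4 elements commuting with x⁵y are {e, x⁸, x⁵y, x⁵y⁻¹}.

Answer: {e, x⁸, x⁵y, x⁵y⁻¹}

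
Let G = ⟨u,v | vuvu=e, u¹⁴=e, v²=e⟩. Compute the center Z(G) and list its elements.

An element z ∈ Z(G) iff z commutes with every generator.
For example u⁷ is central: (u⁷)·u = u⁸ = u·(u⁷); (u⁷)·v = u⁷v = v·(u⁷).
Whereas u ∉ Z(G) since u·v = uv ≠ u¹³v = v·u.
Checking each of the 28 elements this way gives Z(G) = {e, u⁷}, of order 2.

Answer: {e, u⁷}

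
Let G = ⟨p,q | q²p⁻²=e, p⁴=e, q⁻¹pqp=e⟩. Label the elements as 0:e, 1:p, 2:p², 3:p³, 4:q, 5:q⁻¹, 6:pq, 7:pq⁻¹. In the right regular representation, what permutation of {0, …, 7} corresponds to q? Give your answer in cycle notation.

(0 4 2 5)(1 6 3 7)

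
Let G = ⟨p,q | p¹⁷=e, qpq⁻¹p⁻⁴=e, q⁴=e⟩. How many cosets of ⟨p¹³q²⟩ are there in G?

First find ord(p¹³q²) by computing successive powers:
  (p¹³q²)¹ = p¹³q², (p¹³q²)² = e.
So |⟨p¹³q²⟩| = ord(p¹³q²) = 2. With |G| = 68, by Lagrange [G : ⟨p¹³q²⟩] = 68/2 = 34.

Answer: 34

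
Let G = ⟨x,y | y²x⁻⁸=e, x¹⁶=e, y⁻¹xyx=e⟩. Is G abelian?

x·y = xy but y·x = x⁷y⁻¹, so x·y ≠ y·x and G is not abelian.

Answer: No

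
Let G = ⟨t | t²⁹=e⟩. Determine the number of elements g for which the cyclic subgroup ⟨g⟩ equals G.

G is cyclic of order 29. An element generates G iff its order is 29, and a cyclic group of order 29 has exactly φ(29) = 28 such elements.

Answer: 28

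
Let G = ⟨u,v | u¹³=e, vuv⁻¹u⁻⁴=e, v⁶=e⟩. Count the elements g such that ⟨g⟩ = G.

⟨g⟩ = G would require ord(g) = |G| = 78, but the maximum element order in G is 13 < 78. So G is not cyclic and no single element generates it: the count is 0.

Answer: 0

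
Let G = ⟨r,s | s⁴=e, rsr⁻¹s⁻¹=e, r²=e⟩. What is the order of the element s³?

Compute successive powers until reaching e:
  (s³)¹ = s³, (s³)² = s², (s³)³ = s, (s³)⁴ = e.
The smallest positive k with (s³)ᵏ = e is 4.

Answer: 4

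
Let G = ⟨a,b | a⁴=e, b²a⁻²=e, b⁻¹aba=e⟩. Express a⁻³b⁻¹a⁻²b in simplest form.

Multiply left to right, reducing at each step:
  a · b⁻¹ = ab⁻¹
  (ab⁻¹) · a⁻² = ab
  (ab) · b = a³

Answer: a³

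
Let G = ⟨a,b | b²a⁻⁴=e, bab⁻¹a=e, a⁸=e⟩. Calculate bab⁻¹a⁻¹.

[b, a] = b·a·b⁻¹·a⁻¹.
  b · a = a³b⁻¹
  (a³b⁻¹) · (b⁻¹) = a⁷
  (a⁷) · (a⁷) = a⁶

Answer: a⁶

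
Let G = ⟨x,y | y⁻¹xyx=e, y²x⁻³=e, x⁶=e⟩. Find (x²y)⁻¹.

The order of (x²y) is 4 (smallest k with (x²y)ᵏ = e), so (x²y)⁻¹ = (x²y)³ = x²y⁻¹.
Check: (x²y) · (x²y⁻¹) → (x²y) · x² = y;   y · y⁻¹ = e, giving e as required.

Answer: x²y⁻¹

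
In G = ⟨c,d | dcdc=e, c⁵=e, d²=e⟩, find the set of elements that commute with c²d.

⟨c²d⟩ ⊆ C_G(c²d) since powers of c²d commute with c²d; so |C_G(c²d)| ≥ |⟨c²d⟩| = 2.
By orbit–stabilizer, |C_G(c²d)| = |G| / |conj. class of c²d| = 10 / 5 = 2.
The 2 elements commuting with c²d are {e, c²d}.

Answer: {e, c²d}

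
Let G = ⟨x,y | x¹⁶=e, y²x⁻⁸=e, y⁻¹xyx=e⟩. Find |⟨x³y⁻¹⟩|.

|⟨x³y⁻¹⟩| equals the order of x³y⁻¹. Compute successive powers until reaching e:
  (x³y⁻¹)¹ = x³y⁻¹, (x³y⁻¹)² = x⁸, (x³y⁻¹)³ = x³y, (x³y⁻¹)⁴ = e.
The smallest positive k with (x³y⁻¹)ᵏ = e is 4, so |⟨x³y⁻¹⟩| = 4.

Answer: 4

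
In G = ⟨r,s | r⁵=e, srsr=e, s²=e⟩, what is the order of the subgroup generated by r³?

|⟨r³⟩| equals the order of r³. Compute successive powers until reaching e:
  (r³)¹ = r³, (r³)² = r, (r³)³ = r⁴, (r³)⁴ = r², (r³)⁵ = e.
The smallest positive k with (r³)ᵏ = e is 5, so |⟨r³⟩| = 5.

Answer: 5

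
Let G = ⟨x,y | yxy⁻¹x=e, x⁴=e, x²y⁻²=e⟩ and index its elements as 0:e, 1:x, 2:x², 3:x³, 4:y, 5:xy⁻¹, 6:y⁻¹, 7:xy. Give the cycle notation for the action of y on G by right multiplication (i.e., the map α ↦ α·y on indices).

(0 4 2 6)(1 7 3 5)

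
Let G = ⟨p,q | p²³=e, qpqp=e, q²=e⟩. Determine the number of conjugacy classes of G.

The conjugacy classes (representative and size) are:
  [e] (size 1), [p] (size 2), [p²¹] (size 2), [p²⁰] (size 2), [p⁴] (size 2), [p¹⁸] (size 2), [p⁶] (size 2), [p¹⁶] (size 2), [p⁸] (size 2), [p⁹] (size 2), [p¹⁰] (size 2), [p¹²] (size 2), [p¹⁸q] (size 23).
Class equation: 1 + 2 + 2 + 2 + 2 + 2 + 2 + 2 + 2 + 2 + 2 + 2 + 23 = 46 = |G|. So G has 13 conjugacy classes.

Answer: 13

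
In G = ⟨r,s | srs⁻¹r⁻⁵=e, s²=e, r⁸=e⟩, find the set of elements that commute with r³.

⟨r³⟩ ⊆ C_G(r³) since powers of r³ commute with r³; so |C_G(r³)| ≥ |⟨r³⟩| = 8.
By orbit–stabilizer, |C_G(r³)| = |G| / |conj. class of r³| = 16 / 2 = 8.
The 8 elements commuting with r³ are {e, r, r², r³, r⁴, r⁵, r⁶, r⁷}.

Answer: {e, r, r², r³, r⁴, r⁵, r⁶, r⁷}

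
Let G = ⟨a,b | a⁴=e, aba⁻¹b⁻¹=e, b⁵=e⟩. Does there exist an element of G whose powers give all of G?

|G| = 20. The element ab has order 20 (its powers give 20 distinct elements), so ⟨ab⟩ = G and G is cyclic.

Answer: Yes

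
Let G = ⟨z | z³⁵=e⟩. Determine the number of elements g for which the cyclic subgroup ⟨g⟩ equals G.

G is cyclic of order 35. An element generates G iff its order is 35, and a cyclic group of order 35 has exactly φ(35) = 24 such elements.

Answer: 24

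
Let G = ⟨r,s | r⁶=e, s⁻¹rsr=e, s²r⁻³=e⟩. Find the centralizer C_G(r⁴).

⟨r⁴⟩ ⊆ C_G(r⁴) since powers of r⁴ commute with r⁴; so |C_G(r⁴)| ≥ |⟨r⁴⟩| = 3.
By orbit–stabilizer, |C_G(r⁴)| = |G| / |conj. class of r⁴| = 12 / 2 = 6.
The 6 elements commuting with r⁴ are {e, r, r², r³, r⁴, r⁵}.

Answer: {e, r, r², r³, r⁴, r⁵}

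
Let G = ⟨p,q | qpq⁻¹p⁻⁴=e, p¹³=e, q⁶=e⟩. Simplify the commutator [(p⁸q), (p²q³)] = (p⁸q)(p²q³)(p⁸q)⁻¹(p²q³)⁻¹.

[(p⁸q), (p²q³)] = (p⁸q)·(p²q³)·(p⁸q)⁻¹·(p²q³)⁻¹.
  (p⁸q) · (p²q³) = p³q⁴
  (p³q⁴) · (p¹¹q⁵) = p¹¹q³
  (p¹¹q³) · (p²q³) = p⁹

Answer: p⁹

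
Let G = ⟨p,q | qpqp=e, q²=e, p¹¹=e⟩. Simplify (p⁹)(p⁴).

Compute (p⁹) · (p⁴) by multiplying left to right and reducing via the relations at each step:
  (p⁹) · p⁴ = p²

Answer: p²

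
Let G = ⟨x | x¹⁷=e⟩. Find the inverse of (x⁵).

The order of (x⁵) is 17 (smallest k with (x⁵)ᵏ = e), so (x⁵)⁻¹ = (x⁵)¹⁶ = x¹².
Check: (x⁵) · (x¹²) → (x⁵) · x¹² = e, giving e as required.

Answer: x¹²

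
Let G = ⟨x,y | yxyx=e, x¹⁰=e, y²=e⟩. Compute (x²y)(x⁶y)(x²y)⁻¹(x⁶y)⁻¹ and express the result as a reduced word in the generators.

[(x²y), (x⁶y)] = (x²y)·(x⁶y)·(x²y)⁻¹·(x⁶y)⁻¹.
  (x²y) · (x⁶y) = x⁶
  (x⁶) · (x²y) = x⁸y
  (x⁸y) · (x⁶y) = x²

Answer: x²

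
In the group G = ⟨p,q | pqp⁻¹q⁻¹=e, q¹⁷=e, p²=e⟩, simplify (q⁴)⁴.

Compute successive powers of (q⁴), reducing at each step:
  (q⁴)²: (q⁴) · q⁴ = q⁸
  (q⁴)³: (q⁸) · q⁴ = q¹²
  (q⁴)⁴: (q¹²) · q⁴ = q¹⁶

Answer: q¹⁶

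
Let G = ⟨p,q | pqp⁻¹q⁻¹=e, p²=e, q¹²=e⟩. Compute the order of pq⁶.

Compute successive powers until reaching e:
  (pq⁶)¹ = pq⁶, (pq⁶)² = e.
The smallest positive k with (pq⁶)ᵏ = e is 2.

Answer: 2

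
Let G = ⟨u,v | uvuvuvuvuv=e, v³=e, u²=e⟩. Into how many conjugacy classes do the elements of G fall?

The conjugacy classes (representative and size) are:
  [e] (size 1), [uvuv²uvuv²u] (size 15), [vuvuv²u] (size 20), [uv²uv²u] (size 12), [v²uvuv²] (size 12).
Class equation: 1 + 15 + 20 + 12 + 12 = 60 = |G|. So G has 5 conjugacy classes.

Answer: 5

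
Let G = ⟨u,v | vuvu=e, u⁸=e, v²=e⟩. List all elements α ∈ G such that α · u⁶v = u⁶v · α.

⟨u⁶v⟩ ⊆ C_G(u⁶v) since powers of u⁶v commute with u⁶v; so |C_G(u⁶v)| ≥ |⟨u⁶v⟩| = 2.
By orbit–stabilizer, |C_G(u⁶v)| = |G| / |conj. class of u⁶v| = 16 / 4 = 4.
The 4 elements commuting with u⁶v are {e, u⁴, u²v, u⁶v}.

Answer: {e, u⁴, u²v, u⁶v}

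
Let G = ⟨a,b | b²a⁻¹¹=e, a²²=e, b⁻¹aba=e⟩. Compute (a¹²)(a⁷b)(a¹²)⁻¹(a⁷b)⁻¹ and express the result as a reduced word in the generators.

[(a¹²), (a⁷b)] = (a¹²)·(a⁷b)·(a¹²)⁻¹·(a⁷b)⁻¹.
  (a¹²) · (a⁷b) = a⁸b⁻¹
  (a⁸b⁻¹) · (a¹⁰) = a⁹b
  (a⁹b) · (a⁷b⁻¹) = a²

Answer: a²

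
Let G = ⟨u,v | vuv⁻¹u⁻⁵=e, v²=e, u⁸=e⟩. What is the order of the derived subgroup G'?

G' = [G, G] is generated by all commutators. The generator-pair commutators are: [u, v] = u⁴.
The subgroup they normally generate is {e, u⁴}, of order 2.
Check: |G/G'| = 16/2 = 8 is the order of the abelianisation.

Answer: 2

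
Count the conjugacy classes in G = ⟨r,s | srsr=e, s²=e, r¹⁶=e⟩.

The conjugacy classes (representative and size) are:
  [e] (size 1), [r¹⁵] (size 2), [r²] (size 2), [r³] (size 2), [r¹²] (size 2), [r⁵] (size 2), [r⁶] (size 2), [r⁷] (size 2), [r⁸] (size 1), [r²s] (size 8), [r¹⁵s] (size 8).
Class equation: 1 + 2 + 2 + 2 + 2 + 2 + 2 + 2 + 1 + 8 + 8 = 32 = |G|. So G has 11 conjugacy classes.

Answer: 11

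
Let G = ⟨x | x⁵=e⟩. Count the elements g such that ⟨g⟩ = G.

G is cyclic of order 5. An element generates G iff its order is 5, and a cyclic group of order 5 has exactly φ(5) = 4 such elements.

Answer: 4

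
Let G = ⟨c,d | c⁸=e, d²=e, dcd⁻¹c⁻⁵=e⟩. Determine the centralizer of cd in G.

⟨cd⟩ ⊆ C_G(cd) since powers of cd commute with cd; so |C_G(cd)| ≥ |⟨cd⟩| = 8.
By orbit–stabilizer, |C_G(cd)| = |G| / |conj. class of cd| = 16 / 2 = 8.
The 8 elements commuting with cd are {e, c², c⁴, c⁶, c⁵d, cd, c⁷d, c³d}.

Answer: {e, c², c⁴, c⁶, c⁵d, cd, c⁷d, c³d}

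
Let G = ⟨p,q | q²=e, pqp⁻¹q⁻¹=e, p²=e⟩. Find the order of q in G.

Compute successive powers until reaching e:
  q¹ = q, q² = e.
The smallest positive k with qᵏ = e is 2.

Answer: 2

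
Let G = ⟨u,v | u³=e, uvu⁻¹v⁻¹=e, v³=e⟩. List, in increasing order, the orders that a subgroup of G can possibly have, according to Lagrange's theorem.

|G| = 9 = 3². By Lagrange's theorem the order of any subgroup divides 9; the divisors of 9 are 1, 3, 9.

Answer: 1, 3, 9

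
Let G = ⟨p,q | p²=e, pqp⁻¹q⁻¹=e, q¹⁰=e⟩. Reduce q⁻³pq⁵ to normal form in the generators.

Multiply left to right, reducing at each step:
  (q⁷) · p = pq⁷
  (pq⁷) · q⁵ = pq²

Answer: pq²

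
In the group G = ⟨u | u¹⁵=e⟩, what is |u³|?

Compute successive powers until reaching e:
  (u³)¹ = u³, (u³)² = u⁶, (u³)³ = u⁹, (u³)⁴ = u¹², (u³)⁵ = e.
The smallest positive k with (u³)ᵏ = e is 5.

Answer: 5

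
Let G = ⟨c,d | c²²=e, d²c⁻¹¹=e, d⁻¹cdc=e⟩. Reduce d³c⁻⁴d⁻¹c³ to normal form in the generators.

Multiply left to right, reducing at each step:
  (d⁻¹) · c⁻⁴ = c⁴d⁻¹
  (c⁴d⁻¹) · d⁻¹ = c¹⁵
  (c¹⁵) · c³ = c¹⁸

Answer: c¹⁸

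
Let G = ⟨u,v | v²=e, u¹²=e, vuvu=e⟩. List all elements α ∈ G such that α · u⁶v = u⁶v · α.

⟨u⁶v⟩ ⊆ C_G(u⁶v) since powers of u⁶v commute with u⁶v; so |C_G(u⁶v)| ≥ |⟨u⁶v⟩| = 2.
By orbit–stabilizer, |C_G(u⁶v)| = |G| / |conj. class of u⁶v| = 24 / 6 = 4.
The 4 elements commuting with u⁶v are {e, u⁶, v, u⁶v}.

Answer: {e, u⁶, v, u⁶v}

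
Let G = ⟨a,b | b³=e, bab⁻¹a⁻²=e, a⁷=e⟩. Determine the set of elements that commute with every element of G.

An element z ∈ Z(G) iff z commutes with every generator.
For example e is central: e·a = a = a·e; e·b = b = b·e.
Whereas a ∉ Z(G) since a·b = ab ≠ a²b = b·a.
Checking each of the 21 elements this way gives Z(G) = {e}, of order 1.

Answer: {e}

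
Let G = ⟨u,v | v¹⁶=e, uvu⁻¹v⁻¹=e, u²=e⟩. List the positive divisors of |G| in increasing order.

|G| = 32 = 2⁵. By Lagrange's theorem the order of any subgroup divides 32; the divisors of 32 are 1, 2, 4, 8, 16, 32.

Answer: 1, 2, 4, 8, 16, 32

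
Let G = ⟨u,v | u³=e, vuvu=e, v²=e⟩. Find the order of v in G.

Compute successive powers until reaching e:
  v¹ = v, v² = e.
The smallest positive k with vᵏ = e is 2.

Answer: 2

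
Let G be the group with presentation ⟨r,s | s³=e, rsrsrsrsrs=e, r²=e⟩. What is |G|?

Enumerate words in the generators, reducing via the relations: the distinct elements are
  {e, r, s, rs, sr, s², rsr, rs², srs, s²r, rsrs, rs²r, srsr, srs², s²rs, rsrsr, rsrs², rs²rs, srs²r, s²rsr, s²rs², rsrs²r, rs²rsr, rs²rs², srsrs², srs²rs, s²rsrs, s²rs²r, rsrs²rs, rs²rsrs, rs²rs²r, srsrs²r, srs²rsr, srs²rs², s²rsrs², s²rs²rs, rsrs²rsr, rsrs²rs², rs²rsrs², srsrs²rs, srs²rsrs, s²rsrs²r, s²rs²rsr, rsrs²rsrs, rs²rsrs²r, srsrs²rs², srs²rsrs², s²rsrs²rs, s²rs²rsrs, rsrs²rsrs², rs²rsrs²rs, srs²rsrs²r, s²rsrs²rsr, s²rsrs²rs², s²rs²rsrs², rsrs²rsrs²r, rs²rsrs²rsr, rs²rsrs²rs², srs²rsrs²rs, rsrs²rsrs²rs}.
No further products give new elements, so |G| = 60.

Answer: 60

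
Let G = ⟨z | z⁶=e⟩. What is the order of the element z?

Compute successive powers until reaching e:
  z¹ = z, z² = z², z³ = z³, z⁴ = z⁴, z⁵ = z⁵, z⁶ = e.
The smallest positive k with zᵏ = e is 6.

Answer: 6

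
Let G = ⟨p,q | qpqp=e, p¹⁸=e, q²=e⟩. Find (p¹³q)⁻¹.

The order of (p¹³q) is 2 (smallest k with (p¹³q)ᵏ = e), so (p¹³q)⁻¹ = (p¹³q)¹ = p¹³q.
Check: (p¹³q) · (p¹³q) → (p¹³q) · p¹³ = q;   q · q = e, giving e as required.

Answer: p¹³q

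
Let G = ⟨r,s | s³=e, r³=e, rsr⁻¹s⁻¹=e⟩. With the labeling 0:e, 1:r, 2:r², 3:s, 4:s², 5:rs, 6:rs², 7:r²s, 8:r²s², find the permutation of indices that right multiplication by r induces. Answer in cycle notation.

(0 1 2)(3 5 7)(4 6 8)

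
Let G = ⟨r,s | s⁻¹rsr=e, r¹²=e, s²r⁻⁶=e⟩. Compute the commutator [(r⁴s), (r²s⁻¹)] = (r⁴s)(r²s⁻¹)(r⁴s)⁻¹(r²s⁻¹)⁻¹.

[(r⁴s), (r²s⁻¹)] = (r⁴s)·(r²s⁻¹)·(r⁴s)⁻¹·(r²s⁻¹)⁻¹.
  (r⁴s) · (r²s⁻¹) = r²
  (r²) · (r⁴s⁻¹) = s
  s · (r²s) = r⁴

Answer: r⁴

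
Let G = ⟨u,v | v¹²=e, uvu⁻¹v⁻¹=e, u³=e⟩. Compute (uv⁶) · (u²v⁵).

Compute (uv⁶) · (u²v⁵) by multiplying left to right and reducing via the relations at each step:
  (uv⁶) · u² = v⁶
  (v⁶) · v⁵ = v¹¹

Answer: v¹¹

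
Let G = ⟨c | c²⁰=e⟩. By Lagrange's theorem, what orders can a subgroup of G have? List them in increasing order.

|G| = 20 = 2² · 5. By Lagrange's theorem the order of any subgroup divides 20; the divisors of 20 are 1, 2, 4, 5, 10, 20.

Answer: 1, 2, 4, 5, 10, 20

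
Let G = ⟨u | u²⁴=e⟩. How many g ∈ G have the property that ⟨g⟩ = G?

G is cyclic of order 24. An element generates G iff its order is 24, and a cyclic group of order 24 has exactly φ(24) = 8 such elements.

Answer: 8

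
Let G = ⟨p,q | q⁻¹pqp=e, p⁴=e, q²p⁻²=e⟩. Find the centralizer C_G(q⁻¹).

⟨q⁻¹⟩ ⊆ C_G(q⁻¹) since powers of q⁻¹ commute with q⁻¹; so |C_G(q⁻¹)| ≥ |⟨q⁻¹⟩| = 4.
By orbit–stabilizer, |C_G(q⁻¹)| = |G| / |conj. class of q⁻¹| = 8 / 2 = 4.
The 4 elements commuting with q⁻¹ are {e, p², q, q⁻¹}.

Answer: {e, p², q, q⁻¹}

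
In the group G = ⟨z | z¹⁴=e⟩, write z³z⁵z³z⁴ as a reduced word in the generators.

Multiply left to right, reducing at each step:
  (z³) · z⁵ = z⁸
  (z⁸) · z³ = z¹¹
  (z¹¹) · z⁴ = z

Answer: z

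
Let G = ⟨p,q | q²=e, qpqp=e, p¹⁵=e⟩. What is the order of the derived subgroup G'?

G' = [G, G] is generated by all commutators. The generator-pair commutators are: [p, q] = p².
The subgroup they normally generate is {e, p, p², p³, p⁴, p⁵, p⁶, p⁷, p⁸, p⁹, p¹⁰, p¹¹, p¹², p¹³, p¹⁴}, of order 15.
Check: |G/G'| = 30/15 = 2 is the order of the abelianisation.

Answer: 15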